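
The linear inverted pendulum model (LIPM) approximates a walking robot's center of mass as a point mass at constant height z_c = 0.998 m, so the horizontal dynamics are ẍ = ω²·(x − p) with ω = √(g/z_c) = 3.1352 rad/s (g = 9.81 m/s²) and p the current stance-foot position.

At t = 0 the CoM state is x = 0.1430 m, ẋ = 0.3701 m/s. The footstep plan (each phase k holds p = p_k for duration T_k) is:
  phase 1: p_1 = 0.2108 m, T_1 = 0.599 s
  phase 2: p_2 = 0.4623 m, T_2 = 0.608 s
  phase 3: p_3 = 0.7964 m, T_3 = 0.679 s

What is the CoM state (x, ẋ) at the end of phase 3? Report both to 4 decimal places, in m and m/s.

x = 1.5506, ẋ = 2.5047

phase 1: p=0.2108, T=0.599, ωT=1.877985, cosh=3.346605, sinh=3.193707; start (x,ẋ)=(0.143000, 0.370100) → end (x,ẋ)=(0.360907, 0.559703)
phase 2: p=0.4623, T=0.608, ωT=1.906202, cosh=3.438065, sinh=3.289421; start (x,ẋ)=(0.360907, 0.559703) → end (x,ẋ)=(0.700938, 0.878628)
phase 3: p=0.7964, T=0.679, ωT=2.128801, cosh=4.261881, sinh=4.142901; start (x,ẋ)=(0.700938, 0.878628) → end (x,ẋ)=(1.550586, 2.504673)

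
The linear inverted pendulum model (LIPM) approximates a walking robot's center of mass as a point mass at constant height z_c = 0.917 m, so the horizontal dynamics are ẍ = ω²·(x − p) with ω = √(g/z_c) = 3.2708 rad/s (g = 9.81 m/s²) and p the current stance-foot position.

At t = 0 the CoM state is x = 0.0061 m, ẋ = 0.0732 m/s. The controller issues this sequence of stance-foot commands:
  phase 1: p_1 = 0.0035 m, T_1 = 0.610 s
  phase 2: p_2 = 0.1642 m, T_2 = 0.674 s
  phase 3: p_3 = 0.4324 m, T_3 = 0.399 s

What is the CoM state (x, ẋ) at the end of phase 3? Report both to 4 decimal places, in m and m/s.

phase 1: p=0.0035, T=0.610, ωT=1.995188, cosh=3.744787, sinh=3.608799; start (x,ẋ)=(0.006100, 0.073200) → end (x,ẋ)=(0.094001, 0.304808)
phase 2: p=0.1642, T=0.674, ωT=2.204519, cosh=4.588098, sinh=4.477794; start (x,ẋ)=(0.094001, 0.304808) → end (x,ẋ)=(0.259408, 0.370353)
phase 3: p=0.4324, T=0.399, ωT=1.305049, cosh=1.979515, sinh=1.708356; start (x,ẋ)=(0.259408, 0.370353) → end (x,ẋ)=(0.283396, -0.233508)

x = 0.2834, ẋ = -0.2335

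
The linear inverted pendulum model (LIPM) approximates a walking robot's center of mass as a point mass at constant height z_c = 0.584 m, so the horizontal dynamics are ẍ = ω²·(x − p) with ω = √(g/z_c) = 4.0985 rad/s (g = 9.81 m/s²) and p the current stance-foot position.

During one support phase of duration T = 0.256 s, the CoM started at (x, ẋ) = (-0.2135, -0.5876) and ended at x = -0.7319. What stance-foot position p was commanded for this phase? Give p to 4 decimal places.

p = 0.3486

ωT = 4.0985·0.256 = 1.049216; cosh(ωT) = 1.602812, sinh(ωT) = 1.252600
x(T) = p + (x₀−p)·cosh(ωT) + (ẋ₀/ω)·sinh(ωT) ⇒ p·(1 − cosh) = x(T) − x₀·cosh − (ẋ₀/ω)·sinh
numerator   = -0.7319 − (-0.2135)·1.602812 − (-0.5876/4.0985)·1.252600 = -0.210115
denominator = 1 − 1.602812 = -0.602812
p = -0.210115 / -0.602812 = 0.3486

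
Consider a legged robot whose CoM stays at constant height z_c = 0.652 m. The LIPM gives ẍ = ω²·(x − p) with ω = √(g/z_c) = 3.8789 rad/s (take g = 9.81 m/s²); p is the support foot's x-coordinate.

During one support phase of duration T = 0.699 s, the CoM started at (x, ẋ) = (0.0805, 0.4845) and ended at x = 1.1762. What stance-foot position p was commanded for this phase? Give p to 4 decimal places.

ωT = 3.8789·0.699 = 2.711351; cosh(ωT) = 7.558021, sinh(ωT) = 7.491574
x(T) = p + (x₀−p)·cosh(ωT) + (ẋ₀/ω)·sinh(ωT) ⇒ p·(1 − cosh) = x(T) − x₀·cosh − (ẋ₀/ω)·sinh
numerator   = 1.1762 − (0.0805)·7.558021 − (0.4845/3.8789)·7.491574 = -0.367967
denominator = 1 − 7.558021 = -6.558021
p = -0.367967 / -6.558021 = 0.0561

p = 0.0561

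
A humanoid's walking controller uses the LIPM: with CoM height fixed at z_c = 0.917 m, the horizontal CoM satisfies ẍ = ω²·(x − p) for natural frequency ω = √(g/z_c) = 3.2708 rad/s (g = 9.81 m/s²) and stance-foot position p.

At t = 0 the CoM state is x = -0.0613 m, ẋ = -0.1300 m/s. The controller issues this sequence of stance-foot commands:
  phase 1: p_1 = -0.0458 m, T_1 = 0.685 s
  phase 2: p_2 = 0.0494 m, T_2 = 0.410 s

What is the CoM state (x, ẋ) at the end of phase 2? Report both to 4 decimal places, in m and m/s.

x = -1.1371, ẋ = -3.8017

phase 1: p=-0.0458, T=0.685, ωT=2.240498, cosh=4.752208, sinh=4.645802; start (x,ẋ)=(-0.061300, -0.130000) → end (x,ẋ)=(-0.304110, -0.853317)
phase 2: p=0.0494, T=0.410, ωT=1.341028, cosh=2.042274, sinh=1.780697; start (x,ẋ)=(-0.304110, -0.853317) → end (x,ẋ)=(-1.137129, -3.801655)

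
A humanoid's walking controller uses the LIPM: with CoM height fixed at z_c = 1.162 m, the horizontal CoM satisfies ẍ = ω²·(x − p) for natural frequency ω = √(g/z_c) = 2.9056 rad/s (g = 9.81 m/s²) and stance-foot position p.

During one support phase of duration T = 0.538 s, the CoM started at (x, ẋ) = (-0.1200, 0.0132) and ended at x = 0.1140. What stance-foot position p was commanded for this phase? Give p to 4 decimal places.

ωT = 2.9056·0.538 = 1.563213; cosh(ωT) = 2.491799, sinh(ωT) = 2.282336
x(T) = p + (x₀−p)·cosh(ωT) + (ẋ₀/ω)·sinh(ωT) ⇒ p·(1 − cosh) = x(T) − x₀·cosh − (ẋ₀/ω)·sinh
numerator   = 0.1140 − (-0.1200)·2.491799 − (0.0132/2.9056)·2.282336 = 0.402647
denominator = 1 − 2.491799 = -1.491799
p = 0.402647 / -1.491799 = -0.2699

p = -0.2699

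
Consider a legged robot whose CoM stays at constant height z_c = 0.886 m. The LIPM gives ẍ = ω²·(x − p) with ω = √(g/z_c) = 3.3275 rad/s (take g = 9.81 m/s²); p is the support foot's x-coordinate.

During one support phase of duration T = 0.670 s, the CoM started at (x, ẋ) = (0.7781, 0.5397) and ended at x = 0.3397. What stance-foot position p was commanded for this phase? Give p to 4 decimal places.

ωT = 3.3275·0.670 = 2.229425; cosh(ωT) = 4.701055, sinh(ωT) = 4.593465
x(T) = p + (x₀−p)·cosh(ωT) + (ẋ₀/ω)·sinh(ωT) ⇒ p·(1 − cosh) = x(T) − x₀·cosh − (ẋ₀/ω)·sinh
numerator   = 0.3397 − (0.7781)·4.701055 − (0.5397/3.3275)·4.593465 = -4.063223
denominator = 1 − 4.701055 = -3.701055
p = -4.063223 / -3.701055 = 1.0979

p = 1.0979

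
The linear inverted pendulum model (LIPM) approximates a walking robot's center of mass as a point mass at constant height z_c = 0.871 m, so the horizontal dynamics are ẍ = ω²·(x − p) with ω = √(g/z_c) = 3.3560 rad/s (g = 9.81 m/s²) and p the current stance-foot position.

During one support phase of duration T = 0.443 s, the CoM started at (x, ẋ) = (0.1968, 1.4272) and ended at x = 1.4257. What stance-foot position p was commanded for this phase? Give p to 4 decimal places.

p = -0.0574

ωT = 3.3560·0.443 = 1.486708; cosh(ωT) = 2.324314, sinh(ωT) = 2.098198
x(T) = p + (x₀−p)·cosh(ωT) + (ẋ₀/ω)·sinh(ωT) ⇒ p·(1 − cosh) = x(T) − x₀·cosh − (ẋ₀/ω)·sinh
numerator   = 1.4257 − (0.1968)·2.324314 − (1.4272/3.3560)·2.098198 = 0.075978
denominator = 1 − 2.324314 = -1.324314
p = 0.075978 / -1.324314 = -0.0574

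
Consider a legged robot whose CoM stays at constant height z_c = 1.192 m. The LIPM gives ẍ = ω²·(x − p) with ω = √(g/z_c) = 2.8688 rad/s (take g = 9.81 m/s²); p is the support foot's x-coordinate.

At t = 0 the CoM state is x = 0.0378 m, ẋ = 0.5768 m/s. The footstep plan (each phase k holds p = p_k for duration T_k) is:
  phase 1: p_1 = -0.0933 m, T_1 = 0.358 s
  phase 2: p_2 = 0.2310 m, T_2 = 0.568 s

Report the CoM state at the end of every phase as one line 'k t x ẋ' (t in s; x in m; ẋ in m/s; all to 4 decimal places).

phase 1: p=-0.0933, T=0.358, ωT=1.027030, cosh=1.575414, sinh=1.217346; start (x,ẋ)=(0.037800, 0.576800) → end (x,ẋ)=(0.357996, 1.366542)
phase 2: p=0.2310, T=0.568, ωT=1.629478, cosh=2.648623, sinh=2.452591; start (x,ẋ)=(0.357996, 1.366542) → end (x,ẋ)=(1.735647, 4.512998)

1 0.3580 0.3580 1.3665
2 0.9260 1.7356 4.5130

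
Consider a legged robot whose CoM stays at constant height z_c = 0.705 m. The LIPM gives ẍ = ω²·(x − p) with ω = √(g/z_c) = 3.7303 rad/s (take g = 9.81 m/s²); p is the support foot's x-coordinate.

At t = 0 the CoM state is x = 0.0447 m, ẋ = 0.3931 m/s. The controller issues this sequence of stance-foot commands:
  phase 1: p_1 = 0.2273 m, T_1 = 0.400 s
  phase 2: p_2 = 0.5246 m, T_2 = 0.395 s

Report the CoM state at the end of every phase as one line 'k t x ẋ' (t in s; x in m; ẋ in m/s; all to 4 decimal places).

1 0.4000 0.0232 -0.5196
2 0.7950 -0.9149 -5.0603

phase 1: p=0.2273, T=0.400, ωT=1.492120, cosh=2.335704, sinh=2.110808; start (x,ẋ)=(0.044700, 0.393100) → end (x,ẋ)=(0.023238, -0.519618)
phase 2: p=0.5246, T=0.395, ωT=1.473469, cosh=2.296738, sinh=2.067609; start (x,ẋ)=(0.023238, -0.519618) → end (x,ẋ)=(-0.914908, -5.060331)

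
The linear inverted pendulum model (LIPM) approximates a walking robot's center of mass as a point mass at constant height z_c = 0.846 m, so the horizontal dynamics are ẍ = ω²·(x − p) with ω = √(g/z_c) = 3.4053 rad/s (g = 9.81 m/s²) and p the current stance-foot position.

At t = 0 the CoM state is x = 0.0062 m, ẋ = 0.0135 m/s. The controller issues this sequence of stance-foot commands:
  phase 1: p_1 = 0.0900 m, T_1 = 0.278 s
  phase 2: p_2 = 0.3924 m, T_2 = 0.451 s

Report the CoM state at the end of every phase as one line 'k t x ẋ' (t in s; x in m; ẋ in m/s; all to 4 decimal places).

1 0.2780 -0.0299 -0.2923
2 0.7290 -0.8240 -3.8955

phase 1: p=0.0900, T=0.278, ωT=0.946673, cosh=1.482576, sinh=1.094546; start (x,ẋ)=(0.006200, 0.013500) → end (x,ẋ)=(-0.029901, -0.292329)
phase 2: p=0.3924, T=0.451, ωT=1.535790, cosh=2.430140, sinh=2.214855; start (x,ẋ)=(-0.029901, -0.292329) → end (x,ẋ)=(-0.823985, -3.895497)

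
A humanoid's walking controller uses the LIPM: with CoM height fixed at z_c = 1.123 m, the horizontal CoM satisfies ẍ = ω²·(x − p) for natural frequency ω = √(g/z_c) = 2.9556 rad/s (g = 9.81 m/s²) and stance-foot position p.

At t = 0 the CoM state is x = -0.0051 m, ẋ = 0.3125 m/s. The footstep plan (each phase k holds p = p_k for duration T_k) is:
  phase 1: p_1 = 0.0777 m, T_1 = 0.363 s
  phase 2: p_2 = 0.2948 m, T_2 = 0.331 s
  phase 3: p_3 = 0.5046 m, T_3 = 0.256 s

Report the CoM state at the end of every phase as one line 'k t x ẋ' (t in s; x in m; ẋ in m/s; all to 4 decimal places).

phase 1: p=0.0777, T=0.363, ωT=1.072883, cosh=1.632909, sinh=1.290887; start (x,ẋ)=(-0.005100, 0.312500) → end (x,ẋ)=(0.078983, 0.194373)
phase 2: p=0.2948, T=0.331, ωT=0.978304, cosh=1.517944, sinh=1.141996; start (x,ẋ)=(0.078983, 0.194373) → end (x,ẋ)=(0.042304, -0.433397)
phase 3: p=0.5046, T=0.256, ωT=0.756634, cosh=1.300167, sinh=0.830923; start (x,ẋ)=(0.042304, -0.433397) → end (x,ẋ)=(-0.218305, -1.698831)

1 0.3630 0.0790 0.1944
2 0.6940 0.0423 -0.4334
3 0.9500 -0.2183 -1.6988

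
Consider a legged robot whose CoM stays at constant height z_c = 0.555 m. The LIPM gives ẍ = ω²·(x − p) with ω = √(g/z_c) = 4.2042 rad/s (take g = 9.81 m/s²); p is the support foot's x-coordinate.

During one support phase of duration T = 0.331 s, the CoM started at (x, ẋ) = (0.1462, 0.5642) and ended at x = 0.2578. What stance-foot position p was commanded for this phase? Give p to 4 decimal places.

p = 0.2709

ωT = 4.2042·0.331 = 1.391590; cosh(ωT) = 2.134960, sinh(ωT) = 1.886280
x(T) = p + (x₀−p)·cosh(ωT) + (ẋ₀/ω)·sinh(ωT) ⇒ p·(1 − cosh) = x(T) − x₀·cosh − (ẋ₀/ω)·sinh
numerator   = 0.2578 − (0.1462)·2.134960 − (0.5642/4.2042)·1.886280 = -0.307468
denominator = 1 − 2.134960 = -1.134960
p = -0.307468 / -1.134960 = 0.2709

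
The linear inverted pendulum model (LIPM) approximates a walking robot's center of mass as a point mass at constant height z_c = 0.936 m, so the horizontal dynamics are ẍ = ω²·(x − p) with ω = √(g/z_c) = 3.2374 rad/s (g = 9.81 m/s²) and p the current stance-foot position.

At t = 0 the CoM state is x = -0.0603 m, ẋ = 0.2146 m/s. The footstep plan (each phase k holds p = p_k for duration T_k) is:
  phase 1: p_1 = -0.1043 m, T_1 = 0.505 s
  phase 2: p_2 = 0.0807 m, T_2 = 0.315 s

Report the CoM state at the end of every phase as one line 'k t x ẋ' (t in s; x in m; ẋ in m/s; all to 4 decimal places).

phase 1: p=-0.1043, T=0.505, ωT=1.634887, cosh=2.661926, sinh=2.466952; start (x,ẋ)=(-0.060300, 0.214600) → end (x,ẋ)=(0.176353, 0.922656)
phase 2: p=0.0807, T=0.315, ωT=1.019781, cosh=1.566631, sinh=1.205957; start (x,ẋ)=(0.176353, 0.922656) → end (x,ẋ)=(0.574250, 1.818908)

1 0.5050 0.1764 0.9227
2 0.8200 0.5743 1.8189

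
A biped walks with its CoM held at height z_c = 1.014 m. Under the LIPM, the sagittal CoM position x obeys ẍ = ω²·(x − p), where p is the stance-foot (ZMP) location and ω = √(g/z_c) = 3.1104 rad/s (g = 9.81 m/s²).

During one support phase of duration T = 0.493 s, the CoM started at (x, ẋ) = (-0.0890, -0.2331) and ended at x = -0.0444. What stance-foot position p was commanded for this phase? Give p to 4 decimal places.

p = -0.2365

ωT = 3.1104·0.493 = 1.533427; cosh(ωT) = 2.424913, sinh(ωT) = 2.209118
x(T) = p + (x₀−p)·cosh(ωT) + (ẋ₀/ω)·sinh(ωT) ⇒ p·(1 − cosh) = x(T) − x₀·cosh − (ẋ₀/ω)·sinh
numerator   = -0.0444 − (-0.0890)·2.424913 − (-0.2331/3.1104)·2.209118 = 0.336973
denominator = 1 − 2.424913 = -1.424913
p = 0.336973 / -1.424913 = -0.2365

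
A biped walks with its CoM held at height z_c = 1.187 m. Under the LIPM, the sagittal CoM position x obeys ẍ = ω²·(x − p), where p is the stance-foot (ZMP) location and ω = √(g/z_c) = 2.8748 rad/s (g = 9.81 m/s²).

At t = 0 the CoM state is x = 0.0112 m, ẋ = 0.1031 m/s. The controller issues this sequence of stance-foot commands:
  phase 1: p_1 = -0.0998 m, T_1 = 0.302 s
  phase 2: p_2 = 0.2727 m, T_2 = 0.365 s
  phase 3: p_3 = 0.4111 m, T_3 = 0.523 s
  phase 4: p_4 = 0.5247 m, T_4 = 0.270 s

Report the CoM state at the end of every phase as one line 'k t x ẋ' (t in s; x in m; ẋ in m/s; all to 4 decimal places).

1 0.3020 0.0909 0.4576
2 0.6670 0.1808 0.0789
3 1.1900 -0.0738 -1.2292
4 1.4600 -0.6296 -3.0923

phase 1: p=-0.0998, T=0.302, ωT=0.868190, cosh=1.401152, sinh=0.981441; start (x,ẋ)=(0.011200, 0.103100) → end (x,ẋ)=(0.090926, 0.457639)
phase 2: p=0.2727, T=0.365, ωT=1.049302, cosh=1.602920, sinh=1.252738; start (x,ẋ)=(0.090926, 0.457639) → end (x,ẋ)=(0.180754, 0.078923)
phase 3: p=0.4111, T=0.523, ωT=1.503520, cosh=2.359920, sinh=2.137574; start (x,ẋ)=(0.180754, 0.078923) → end (x,ẋ)=(-0.073815, -1.229249)
phase 4: p=0.5247, T=0.270, ωT=0.776196, cosh=1.316671, sinh=0.856518; start (x,ẋ)=(-0.073815, -1.229249) → end (x,ẋ)=(-0.629591, -3.092253)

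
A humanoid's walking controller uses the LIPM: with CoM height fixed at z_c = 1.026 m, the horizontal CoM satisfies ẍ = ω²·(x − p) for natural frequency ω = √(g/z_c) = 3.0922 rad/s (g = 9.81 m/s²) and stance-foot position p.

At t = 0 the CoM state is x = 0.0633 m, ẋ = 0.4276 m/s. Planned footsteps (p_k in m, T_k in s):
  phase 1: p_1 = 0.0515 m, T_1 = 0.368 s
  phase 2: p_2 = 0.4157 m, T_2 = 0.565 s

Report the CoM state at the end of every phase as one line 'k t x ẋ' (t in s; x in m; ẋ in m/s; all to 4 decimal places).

phase 1: p=0.0515, T=0.368, ωT=1.137930, cosh=1.720392, sinh=1.399910; start (x,ẋ)=(0.063300, 0.427600) → end (x,ẋ)=(0.265385, 0.786719)
phase 2: p=0.4157, T=0.565, ωT=1.747093, cosh=2.956089, sinh=2.781809; start (x,ẋ)=(0.265385, 0.786719) → end (x,ẋ)=(0.679105, 1.032616)

1 0.3680 0.2654 0.7867
2 0.9330 0.6791 1.0326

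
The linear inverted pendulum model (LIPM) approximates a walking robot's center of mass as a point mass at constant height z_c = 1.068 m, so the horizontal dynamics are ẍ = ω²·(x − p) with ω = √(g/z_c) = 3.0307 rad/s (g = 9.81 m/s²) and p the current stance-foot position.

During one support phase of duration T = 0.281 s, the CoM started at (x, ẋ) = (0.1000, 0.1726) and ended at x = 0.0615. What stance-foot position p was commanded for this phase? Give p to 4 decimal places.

p = 0.3417

ωT = 3.0307·0.281 = 0.851627; cosh(ωT) = 1.385088, sinh(ωT) = 0.958368
x(T) = p + (x₀−p)·cosh(ωT) + (ẋ₀/ω)·sinh(ωT) ⇒ p·(1 − cosh) = x(T) − x₀·cosh − (ẋ₀/ω)·sinh
numerator   = 0.0615 − (0.1000)·1.385088 − (0.1726/3.0307)·0.958368 = -0.131588
denominator = 1 − 1.385088 = -0.385088
p = -0.131588 / -0.385088 = 0.3417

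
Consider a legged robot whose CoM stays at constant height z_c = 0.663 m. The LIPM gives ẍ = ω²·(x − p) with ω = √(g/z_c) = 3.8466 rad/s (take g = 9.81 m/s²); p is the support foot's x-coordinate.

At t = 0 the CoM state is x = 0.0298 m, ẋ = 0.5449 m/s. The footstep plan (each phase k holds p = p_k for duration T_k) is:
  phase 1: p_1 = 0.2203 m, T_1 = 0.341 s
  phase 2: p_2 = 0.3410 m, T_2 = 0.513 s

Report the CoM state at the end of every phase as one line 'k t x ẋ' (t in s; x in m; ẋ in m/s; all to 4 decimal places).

phase 1: p=0.2203, T=0.341, ωT=1.311691, cosh=1.990904, sinh=1.721540; start (x,ẋ)=(0.029800, 0.544900) → end (x,ẋ)=(0.084902, -0.176662)
phase 2: p=0.3410, T=0.513, ωT=1.973306, cosh=3.666709, sinh=3.527712; start (x,ẋ)=(0.084902, -0.176662) → end (x,ẋ)=(-0.760053, -4.122941)

1 0.3410 0.0849 -0.1767
2 0.8540 -0.7601 -4.1229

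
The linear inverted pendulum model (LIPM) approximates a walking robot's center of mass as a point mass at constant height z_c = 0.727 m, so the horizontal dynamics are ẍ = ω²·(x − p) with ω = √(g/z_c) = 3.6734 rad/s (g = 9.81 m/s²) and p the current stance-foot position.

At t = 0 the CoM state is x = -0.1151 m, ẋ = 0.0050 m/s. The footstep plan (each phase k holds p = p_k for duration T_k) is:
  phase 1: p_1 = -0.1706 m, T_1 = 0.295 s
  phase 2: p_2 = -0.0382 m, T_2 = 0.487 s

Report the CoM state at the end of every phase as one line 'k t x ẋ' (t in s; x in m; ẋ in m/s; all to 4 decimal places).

1 0.2950 -0.0774 0.2750
2 0.7820 0.0589 0.4268

phase 1: p=-0.1706, T=0.295, ωT=1.083653, cosh=1.646907, sinh=1.308549; start (x,ẋ)=(-0.115100, 0.005000) → end (x,ẋ)=(-0.077416, 0.275013)
phase 2: p=-0.0382, T=0.487, ωT=1.788946, cosh=3.075139, sinh=2.908003; start (x,ẋ)=(-0.077416, 0.275013) → end (x,ẋ)=(0.058918, 0.426794)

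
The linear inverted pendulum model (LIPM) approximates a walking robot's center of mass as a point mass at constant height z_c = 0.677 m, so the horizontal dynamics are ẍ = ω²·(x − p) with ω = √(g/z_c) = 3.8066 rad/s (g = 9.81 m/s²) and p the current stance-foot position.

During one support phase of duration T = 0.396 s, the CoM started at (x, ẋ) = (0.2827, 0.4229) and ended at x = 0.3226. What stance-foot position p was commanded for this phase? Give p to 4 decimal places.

p = 0.4278

ωT = 3.8066·0.396 = 1.507414; cosh(ωT) = 2.368260, sinh(ωT) = 2.146778
x(T) = p + (x₀−p)·cosh(ωT) + (ẋ₀/ω)·sinh(ωT) ⇒ p·(1 − cosh) = x(T) − x₀·cosh − (ẋ₀/ω)·sinh
numerator   = 0.3226 − (0.2827)·2.368260 − (0.4229/3.8066)·2.146778 = -0.585407
denominator = 1 − 2.368260 = -1.368260
p = -0.585407 / -1.368260 = 0.4278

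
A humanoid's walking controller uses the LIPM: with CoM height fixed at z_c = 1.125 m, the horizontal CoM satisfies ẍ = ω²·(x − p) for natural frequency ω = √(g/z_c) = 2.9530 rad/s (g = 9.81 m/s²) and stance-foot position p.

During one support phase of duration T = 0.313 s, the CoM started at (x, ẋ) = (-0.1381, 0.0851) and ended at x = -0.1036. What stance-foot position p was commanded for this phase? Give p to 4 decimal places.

ωT = 2.9530·0.313 = 0.924289; cosh(ωT) = 1.458445, sinh(ωT) = 1.061631
x(T) = p + (x₀−p)·cosh(ωT) + (ẋ₀/ω)·sinh(ωT) ⇒ p·(1 − cosh) = x(T) − x₀·cosh − (ẋ₀/ω)·sinh
numerator   = -0.1036 − (-0.1381)·1.458445 − (0.0851/2.9530)·1.061631 = 0.067217
denominator = 1 − 1.458445 = -0.458445
p = 0.067217 / -0.458445 = -0.1466

p = -0.1466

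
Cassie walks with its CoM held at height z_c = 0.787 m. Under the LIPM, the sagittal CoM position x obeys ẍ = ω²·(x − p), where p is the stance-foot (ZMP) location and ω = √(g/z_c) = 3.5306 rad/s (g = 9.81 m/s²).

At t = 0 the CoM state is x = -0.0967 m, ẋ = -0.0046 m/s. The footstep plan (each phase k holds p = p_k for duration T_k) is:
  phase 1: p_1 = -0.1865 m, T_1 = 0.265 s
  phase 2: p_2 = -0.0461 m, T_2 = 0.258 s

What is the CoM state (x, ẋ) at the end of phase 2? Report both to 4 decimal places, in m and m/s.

x = 0.0387, ẋ = 0.4481

phase 1: p=-0.1865, T=0.265, ωT=0.935609, cosh=1.470556, sinh=1.078209; start (x,ẋ)=(-0.096700, -0.004600) → end (x,ẋ)=(-0.055849, 0.335079)
phase 2: p=-0.0461, T=0.258, ωT=0.910895, cosh=1.444355, sinh=1.042191; start (x,ẋ)=(-0.055849, 0.335079) → end (x,ẋ)=(0.038731, 0.448102)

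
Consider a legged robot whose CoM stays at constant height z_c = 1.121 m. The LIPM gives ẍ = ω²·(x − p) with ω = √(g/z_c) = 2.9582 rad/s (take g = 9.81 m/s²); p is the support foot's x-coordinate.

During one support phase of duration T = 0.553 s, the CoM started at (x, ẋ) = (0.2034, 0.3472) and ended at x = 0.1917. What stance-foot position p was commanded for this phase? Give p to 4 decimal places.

ωT = 2.9582·0.553 = 1.635885; cosh(ωT) = 2.664389, sinh(ωT) = 2.469609
x(T) = p + (x₀−p)·cosh(ωT) + (ẋ₀/ω)·sinh(ωT) ⇒ p·(1 − cosh) = x(T) − x₀·cosh − (ẋ₀/ω)·sinh
numerator   = 0.1917 − (0.2034)·2.664389 − (0.3472/2.9582)·2.469609 = -0.640091
denominator = 1 − 2.664389 = -1.664389
p = -0.640091 / -1.664389 = 0.3846

p = 0.3846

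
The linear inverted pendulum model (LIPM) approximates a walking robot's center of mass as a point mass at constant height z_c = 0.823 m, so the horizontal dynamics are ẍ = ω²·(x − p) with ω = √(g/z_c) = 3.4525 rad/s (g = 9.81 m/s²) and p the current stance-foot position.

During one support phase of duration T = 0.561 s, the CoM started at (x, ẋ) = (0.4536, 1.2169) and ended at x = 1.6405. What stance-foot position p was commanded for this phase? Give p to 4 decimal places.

p = 0.4576

ωT = 3.4525·0.561 = 1.936853; cosh(ωT) = 3.540520, sinh(ωT) = 3.396363
x(T) = p + (x₀−p)·cosh(ωT) + (ẋ₀/ω)·sinh(ωT) ⇒ p·(1 − cosh) = x(T) − x₀·cosh − (ẋ₀/ω)·sinh
numerator   = 1.6405 − (0.4536)·3.540520 − (1.2169/3.4525)·3.396363 = -1.162593
denominator = 1 − 3.540520 = -2.540520
p = -1.162593 / -2.540520 = 0.4576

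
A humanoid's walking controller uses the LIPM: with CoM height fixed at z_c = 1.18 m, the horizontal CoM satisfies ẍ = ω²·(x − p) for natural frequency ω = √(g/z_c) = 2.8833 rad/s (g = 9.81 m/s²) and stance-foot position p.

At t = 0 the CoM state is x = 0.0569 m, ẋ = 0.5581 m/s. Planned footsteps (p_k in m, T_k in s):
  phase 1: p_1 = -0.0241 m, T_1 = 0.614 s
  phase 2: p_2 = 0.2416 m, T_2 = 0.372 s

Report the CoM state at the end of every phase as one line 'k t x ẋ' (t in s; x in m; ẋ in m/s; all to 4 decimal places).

1 0.6140 0.7726 2.3523
2 0.9860 2.1611 5.8156

phase 1: p=-0.0241, T=0.614, ωT=1.770346, cosh=3.021580, sinh=2.851306; start (x,ẋ)=(0.056900, 0.558100) → end (x,ẋ)=(0.772555, 2.352259)
phase 2: p=0.2416, T=0.372, ωT=1.072588, cosh=1.632528, sinh=1.290406; start (x,ẋ)=(0.772555, 2.352259) → end (x,ẋ)=(2.161140, 5.815613)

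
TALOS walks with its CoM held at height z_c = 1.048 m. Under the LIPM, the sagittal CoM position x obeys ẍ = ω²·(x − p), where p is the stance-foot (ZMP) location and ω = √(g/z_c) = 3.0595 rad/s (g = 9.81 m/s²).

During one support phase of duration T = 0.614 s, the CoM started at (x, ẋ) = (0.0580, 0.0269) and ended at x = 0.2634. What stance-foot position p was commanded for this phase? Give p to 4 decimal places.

ωT = 3.0595·0.614 = 1.878533; cosh(ωT) = 3.348356, sinh(ωT) = 3.195542
x(T) = p + (x₀−p)·cosh(ωT) + (ẋ₀/ω)·sinh(ωT) ⇒ p·(1 − cosh) = x(T) − x₀·cosh − (ẋ₀/ω)·sinh
numerator   = 0.2634 − (0.0580)·3.348356 − (0.0269/3.0595)·3.195542 = 0.041099
denominator = 1 − 3.348356 = -2.348356
p = 0.041099 / -2.348356 = -0.0175

p = -0.0175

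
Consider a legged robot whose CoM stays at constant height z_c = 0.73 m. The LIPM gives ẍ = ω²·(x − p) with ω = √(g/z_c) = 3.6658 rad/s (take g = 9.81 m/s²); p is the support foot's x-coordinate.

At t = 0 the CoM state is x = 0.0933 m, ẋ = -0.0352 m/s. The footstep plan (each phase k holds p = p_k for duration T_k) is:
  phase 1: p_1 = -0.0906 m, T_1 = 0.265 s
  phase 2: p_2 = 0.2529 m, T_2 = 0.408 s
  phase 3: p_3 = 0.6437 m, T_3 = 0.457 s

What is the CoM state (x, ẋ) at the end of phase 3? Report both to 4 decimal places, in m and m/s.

phase 1: p=-0.0906, T=0.265, ωT=0.971437, cosh=1.510138, sinh=1.131600; start (x,ẋ)=(0.093300, -0.035200) → end (x,ẋ)=(0.176249, 0.709700)
phase 2: p=0.2529, T=0.408, ωT=1.495646, cosh=2.343162, sinh=2.119058; start (x,ẋ)=(0.176249, 0.709700) → end (x,ẋ)=(0.483544, 1.067511)
phase 3: p=0.6437, T=0.457, ωT=1.675271, cosh=2.763749, sinh=2.576491; start (x,ẋ)=(0.483544, 1.067511) → end (x,ẋ)=(0.951363, 1.437671)

x = 0.9514, ẋ = 1.4377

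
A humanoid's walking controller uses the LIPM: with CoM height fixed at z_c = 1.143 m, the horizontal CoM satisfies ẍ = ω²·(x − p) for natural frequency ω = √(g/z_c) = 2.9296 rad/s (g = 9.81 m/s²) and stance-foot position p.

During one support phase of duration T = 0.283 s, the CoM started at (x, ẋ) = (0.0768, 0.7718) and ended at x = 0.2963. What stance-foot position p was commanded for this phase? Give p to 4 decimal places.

p = 0.1450

ωT = 2.9296·0.283 = 0.829077; cosh(ωT) = 1.363827, sinh(ωT) = 0.927375
x(T) = p + (x₀−p)·cosh(ωT) + (ẋ₀/ω)·sinh(ωT) ⇒ p·(1 − cosh) = x(T) − x₀·cosh − (ẋ₀/ω)·sinh
numerator   = 0.2963 − (0.0768)·1.363827 − (0.7718/2.9296)·0.927375 = -0.052758
denominator = 1 − 1.363827 = -0.363827
p = -0.052758 / -0.363827 = 0.1450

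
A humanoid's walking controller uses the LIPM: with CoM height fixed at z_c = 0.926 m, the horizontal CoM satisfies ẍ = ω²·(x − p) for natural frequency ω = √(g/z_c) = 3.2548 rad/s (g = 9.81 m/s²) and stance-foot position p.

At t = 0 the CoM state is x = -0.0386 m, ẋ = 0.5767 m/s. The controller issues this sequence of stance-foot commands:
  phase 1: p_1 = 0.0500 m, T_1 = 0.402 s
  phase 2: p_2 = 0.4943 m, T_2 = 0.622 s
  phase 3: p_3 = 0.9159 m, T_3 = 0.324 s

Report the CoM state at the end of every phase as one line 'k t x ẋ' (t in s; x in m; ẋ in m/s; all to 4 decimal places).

phase 1: p=0.0500, T=0.402, ωT=1.308430, cosh=1.985301, sinh=1.715057; start (x,ẋ)=(-0.038600, 0.576700) → end (x,ẋ)=(0.177984, 0.650343)
phase 2: p=0.4943, T=0.622, ωT=2.024486, cosh=3.852138, sinh=3.720077; start (x,ẋ)=(0.177984, 0.650343) → end (x,ẋ)=(0.019116, -1.324778)
phase 3: p=0.9159, T=0.324, ωT=1.054555, cosh=1.609523, sinh=1.261175; start (x,ẋ)=(0.019116, -1.324778) → end (x,ẋ)=(-1.040821, -5.813444)

1 0.4020 0.1780 0.6503
2 1.0240 0.0191 -1.3248
3 1.3480 -1.0408 -5.8134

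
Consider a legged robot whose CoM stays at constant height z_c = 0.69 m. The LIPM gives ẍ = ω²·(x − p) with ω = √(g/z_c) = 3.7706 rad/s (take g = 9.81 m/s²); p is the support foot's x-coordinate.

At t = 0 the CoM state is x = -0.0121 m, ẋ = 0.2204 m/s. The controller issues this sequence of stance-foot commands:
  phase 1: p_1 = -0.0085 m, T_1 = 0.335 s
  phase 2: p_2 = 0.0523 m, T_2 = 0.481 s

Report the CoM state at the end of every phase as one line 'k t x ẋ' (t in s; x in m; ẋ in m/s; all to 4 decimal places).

phase 1: p=-0.0085, T=0.335, ωT=1.263151, cosh=1.909655, sinh=1.626893; start (x,ẋ)=(-0.012100, 0.220400) → end (x,ẋ)=(0.079721, 0.398804)
phase 2: p=0.0523, T=0.481, ωT=1.813659, cosh=3.147950, sinh=2.984894; start (x,ẋ)=(0.079721, 0.398804) → end (x,ẋ)=(0.454322, 1.564032)

1 0.3350 0.0797 0.3988
2 0.8160 0.4543 1.5640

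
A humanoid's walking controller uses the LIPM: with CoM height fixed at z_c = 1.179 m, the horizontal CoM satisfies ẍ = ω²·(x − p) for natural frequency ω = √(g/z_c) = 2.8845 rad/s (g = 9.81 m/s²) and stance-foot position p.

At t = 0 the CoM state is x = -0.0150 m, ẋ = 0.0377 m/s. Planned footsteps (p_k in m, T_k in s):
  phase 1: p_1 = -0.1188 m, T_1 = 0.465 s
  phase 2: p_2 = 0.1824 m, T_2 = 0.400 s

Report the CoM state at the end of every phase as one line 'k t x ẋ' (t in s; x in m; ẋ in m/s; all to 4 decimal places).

phase 1: p=-0.1188, T=0.465, ωT=1.341292, cosh=2.042745, sinh=1.781238; start (x,ẋ)=(-0.015000, 0.037700) → end (x,ẋ)=(0.116517, 0.610334)
phase 2: p=0.1824, T=0.400, ωT=1.153800, cosh=1.742826, sinh=1.427391; start (x,ẋ)=(0.116517, 0.610334) → end (x,ẋ)=(0.369601, 0.792447)

1 0.4650 0.1165 0.6103
2 0.8650 0.3696 0.7924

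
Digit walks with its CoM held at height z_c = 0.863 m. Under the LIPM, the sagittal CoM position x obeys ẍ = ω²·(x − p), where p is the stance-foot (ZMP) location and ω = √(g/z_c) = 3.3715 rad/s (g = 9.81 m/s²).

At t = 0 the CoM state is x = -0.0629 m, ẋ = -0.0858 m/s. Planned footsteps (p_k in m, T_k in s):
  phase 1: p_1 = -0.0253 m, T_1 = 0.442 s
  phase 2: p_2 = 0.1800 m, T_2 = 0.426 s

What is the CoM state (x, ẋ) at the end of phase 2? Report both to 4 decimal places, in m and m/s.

phase 1: p=-0.0253, T=0.442, ωT=1.490203, cosh=2.331662, sinh=2.106335; start (x,ẋ)=(-0.062900, -0.085800) → end (x,ẋ)=(-0.166574, -0.467073)
phase 2: p=0.1800, T=0.426, ωT=1.436259, cosh=2.221376, sinh=1.983560; start (x,ẋ)=(-0.166574, -0.467073) → end (x,ẋ)=(-0.864665, -3.355282)

x = -0.8647, ẋ = -3.3553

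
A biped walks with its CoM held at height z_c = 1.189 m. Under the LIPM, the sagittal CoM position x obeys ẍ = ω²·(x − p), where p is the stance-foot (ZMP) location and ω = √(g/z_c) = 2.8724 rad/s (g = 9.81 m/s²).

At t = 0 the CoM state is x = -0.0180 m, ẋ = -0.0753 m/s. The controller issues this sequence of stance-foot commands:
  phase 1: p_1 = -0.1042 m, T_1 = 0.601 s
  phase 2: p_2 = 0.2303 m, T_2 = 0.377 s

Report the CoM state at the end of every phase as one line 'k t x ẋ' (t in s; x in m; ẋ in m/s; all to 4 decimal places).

phase 1: p=-0.1042, T=0.601, ωT=1.726312, cosh=2.898916, sinh=2.720976; start (x,ẋ)=(-0.018000, -0.075300) → end (x,ẋ)=(0.074356, 0.455428)
phase 2: p=0.2303, T=0.377, ωT=1.082895, cosh=1.645915, sinh=1.307301; start (x,ẋ)=(0.074356, 0.455428) → end (x,ẋ)=(0.180906, 0.164012)

1 0.6010 0.0744 0.4554
2 0.9780 0.1809 0.1640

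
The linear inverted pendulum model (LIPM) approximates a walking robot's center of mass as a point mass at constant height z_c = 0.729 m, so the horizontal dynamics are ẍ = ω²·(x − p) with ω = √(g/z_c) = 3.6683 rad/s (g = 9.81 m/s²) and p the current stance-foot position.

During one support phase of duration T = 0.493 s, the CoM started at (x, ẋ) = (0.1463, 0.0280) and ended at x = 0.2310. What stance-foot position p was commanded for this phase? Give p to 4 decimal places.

ωT = 3.6683·0.493 = 1.808472; cosh(ωT) = 3.132511, sinh(ωT) = 2.968606
x(T) = p + (x₀−p)·cosh(ωT) + (ẋ₀/ω)·sinh(ωT) ⇒ p·(1 − cosh) = x(T) − x₀·cosh − (ẋ₀/ω)·sinh
numerator   = 0.2310 − (0.1463)·3.132511 − (0.0280/3.6683)·2.968606 = -0.249946
denominator = 1 − 3.132511 = -2.132511
p = -0.249946 / -2.132511 = 0.1172

p = 0.1172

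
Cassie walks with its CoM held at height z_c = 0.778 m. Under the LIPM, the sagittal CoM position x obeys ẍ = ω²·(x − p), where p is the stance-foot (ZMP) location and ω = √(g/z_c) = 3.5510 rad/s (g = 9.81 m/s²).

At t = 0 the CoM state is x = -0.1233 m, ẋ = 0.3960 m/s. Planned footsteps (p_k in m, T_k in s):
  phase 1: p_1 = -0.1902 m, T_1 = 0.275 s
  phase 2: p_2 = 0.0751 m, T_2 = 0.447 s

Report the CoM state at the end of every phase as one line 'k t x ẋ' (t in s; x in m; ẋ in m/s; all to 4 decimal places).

1 0.2750 0.0383 0.8710
2 0.7220 0.5559 1.9123

phase 1: p=-0.1902, T=0.275, ωT=0.976525, cosh=1.515915, sinh=1.139298; start (x,ẋ)=(-0.123300, 0.396000) → end (x,ẋ)=(0.038267, 0.870956)
phase 2: p=0.0751, T=0.447, ωT=1.587297, cosh=2.547495, sinh=2.343017; start (x,ẋ)=(0.038267, 0.870956) → end (x,ẋ)=(0.555941, 1.912303)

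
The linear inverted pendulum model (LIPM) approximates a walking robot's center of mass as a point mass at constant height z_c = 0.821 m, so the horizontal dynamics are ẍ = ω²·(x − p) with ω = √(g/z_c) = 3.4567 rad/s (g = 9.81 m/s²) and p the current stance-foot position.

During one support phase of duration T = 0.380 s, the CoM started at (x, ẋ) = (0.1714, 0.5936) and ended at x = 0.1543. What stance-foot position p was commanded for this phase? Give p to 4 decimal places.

p = 0.4866

ωT = 3.4567·0.380 = 1.313546; cosh(ωT) = 1.994102, sinh(ωT) = 1.725237
x(T) = p + (x₀−p)·cosh(ωT) + (ẋ₀/ω)·sinh(ωT) ⇒ p·(1 − cosh) = x(T) − x₀·cosh − (ẋ₀/ω)·sinh
numerator   = 0.1543 − (0.1714)·1.994102 − (0.5936/3.4567)·1.725237 = -0.483755
denominator = 1 − 1.994102 = -0.994102
p = -0.483755 / -0.994102 = 0.4866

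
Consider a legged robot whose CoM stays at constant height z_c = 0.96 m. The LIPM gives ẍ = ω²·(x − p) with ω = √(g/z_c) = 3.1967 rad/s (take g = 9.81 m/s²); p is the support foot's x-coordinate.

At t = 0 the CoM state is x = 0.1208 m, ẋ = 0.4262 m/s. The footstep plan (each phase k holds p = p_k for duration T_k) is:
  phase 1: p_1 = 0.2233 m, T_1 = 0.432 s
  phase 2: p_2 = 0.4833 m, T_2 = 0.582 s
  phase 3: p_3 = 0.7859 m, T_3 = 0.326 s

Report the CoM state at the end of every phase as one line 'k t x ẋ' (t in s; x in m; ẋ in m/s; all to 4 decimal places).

1 0.4320 0.2550 0.2908
2 1.0140 0.0171 -1.3315
3 1.3400 -0.9566 -5.1731

phase 1: p=0.2233, T=0.432, ωT=1.380974, cosh=2.115055, sinh=1.863722; start (x,ẋ)=(0.120800, 0.426200) → end (x,ẋ)=(0.254988, 0.290766)
phase 2: p=0.4833, T=0.582, ωT=1.860479, cosh=3.291208, sinh=3.135610; start (x,ẋ)=(0.254988, 0.290766) → end (x,ẋ)=(0.017086, -1.331542)
phase 3: p=0.7859, T=0.326, ωT=1.042124, cosh=1.593969, sinh=1.241264; start (x,ẋ)=(0.017086, -1.331542) → end (x,ẋ)=(-0.956598, -5.173052)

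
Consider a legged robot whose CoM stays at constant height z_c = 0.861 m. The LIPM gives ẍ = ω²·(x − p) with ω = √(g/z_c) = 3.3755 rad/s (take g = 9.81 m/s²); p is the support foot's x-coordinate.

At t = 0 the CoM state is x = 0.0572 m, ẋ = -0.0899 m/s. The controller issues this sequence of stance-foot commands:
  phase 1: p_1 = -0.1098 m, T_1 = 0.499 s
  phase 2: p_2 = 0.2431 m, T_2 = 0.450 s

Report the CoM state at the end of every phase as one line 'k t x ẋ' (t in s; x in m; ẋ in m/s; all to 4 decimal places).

phase 1: p=-0.1098, T=0.499, ωT=1.684375, cosh=2.787320, sinh=2.601759; start (x,ẋ)=(0.057200, -0.089900) → end (x,ẋ)=(0.286390, 1.216054)
phase 2: p=0.2431, T=0.450, ωT=1.518975, cosh=2.393239, sinh=2.174302; start (x,ẋ)=(0.286390, 1.216054) → end (x,ẋ)=(1.130014, 3.228024)

1 0.4990 0.2864 1.2161
2 0.9490 1.1300 3.2280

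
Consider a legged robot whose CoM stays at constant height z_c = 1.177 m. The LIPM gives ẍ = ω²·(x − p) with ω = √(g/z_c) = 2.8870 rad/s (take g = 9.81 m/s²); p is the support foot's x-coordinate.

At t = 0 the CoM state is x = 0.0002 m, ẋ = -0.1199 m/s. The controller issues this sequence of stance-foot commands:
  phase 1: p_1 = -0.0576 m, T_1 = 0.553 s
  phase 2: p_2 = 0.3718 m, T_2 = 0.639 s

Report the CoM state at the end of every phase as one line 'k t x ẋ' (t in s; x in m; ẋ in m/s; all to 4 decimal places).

1 0.5530 -0.0074 0.0869
2 1.1920 -0.7649 -3.0949

phase 1: p=-0.0576, T=0.553, ωT=1.596511, cosh=2.569192, sinh=2.366590; start (x,ẋ)=(0.000200, -0.119900) → end (x,ẋ)=(-0.007388, 0.086863)
phase 2: p=0.3718, T=0.639, ωT=1.844793, cosh=3.242424, sinh=3.084366; start (x,ẋ)=(-0.007388, 0.086863) → end (x,ẋ)=(-0.764885, -3.094852)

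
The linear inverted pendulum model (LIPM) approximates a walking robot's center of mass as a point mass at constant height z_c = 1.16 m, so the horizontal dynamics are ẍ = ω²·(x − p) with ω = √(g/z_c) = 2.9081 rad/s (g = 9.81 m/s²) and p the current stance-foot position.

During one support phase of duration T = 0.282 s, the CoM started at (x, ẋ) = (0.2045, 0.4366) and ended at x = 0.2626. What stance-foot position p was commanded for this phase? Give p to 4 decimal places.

ωT = 2.9081·0.282 = 0.820084; cosh(ωT) = 1.355543, sinh(ωT) = 0.915148
x(T) = p + (x₀−p)·cosh(ωT) + (ẋ₀/ω)·sinh(ωT) ⇒ p·(1 − cosh) = x(T) − x₀·cosh − (ẋ₀/ω)·sinh
numerator   = 0.2626 − (0.2045)·1.355543 − (0.4366/2.9081)·0.915148 = -0.152002
denominator = 1 − 1.355543 = -0.355543
p = -0.152002 / -0.355543 = 0.4275

p = 0.4275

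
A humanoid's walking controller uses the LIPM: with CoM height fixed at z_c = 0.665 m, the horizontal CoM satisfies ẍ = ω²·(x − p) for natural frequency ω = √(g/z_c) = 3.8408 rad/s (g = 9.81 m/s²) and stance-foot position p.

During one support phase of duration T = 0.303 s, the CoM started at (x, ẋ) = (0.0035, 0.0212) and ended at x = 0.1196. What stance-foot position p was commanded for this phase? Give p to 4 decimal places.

ωT = 3.8408·0.303 = 1.163762; cosh(ωT) = 1.757133, sinh(ωT) = 1.444824
x(T) = p + (x₀−p)·cosh(ωT) + (ẋ₀/ω)·sinh(ωT) ⇒ p·(1 − cosh) = x(T) − x₀·cosh − (ẋ₀/ω)·sinh
numerator   = 0.1196 − (0.0035)·1.757133 − (0.0212/3.8408)·1.444824 = 0.105475
denominator = 1 − 1.757133 = -0.757133
p = 0.105475 / -0.757133 = -0.1393

p = -0.1393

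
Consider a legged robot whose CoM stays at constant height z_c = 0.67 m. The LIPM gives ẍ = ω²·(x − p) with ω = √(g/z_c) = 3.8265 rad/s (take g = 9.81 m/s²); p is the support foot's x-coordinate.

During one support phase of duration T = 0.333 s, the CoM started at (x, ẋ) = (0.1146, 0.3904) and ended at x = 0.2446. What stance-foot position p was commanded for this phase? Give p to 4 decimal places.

ωT = 3.8265·0.333 = 1.274225; cosh(ωT) = 1.927787, sinh(ωT) = 1.648140
x(T) = p + (x₀−p)·cosh(ωT) + (ẋ₀/ω)·sinh(ωT) ⇒ p·(1 − cosh) = x(T) − x₀·cosh − (ẋ₀/ω)·sinh
numerator   = 0.2446 − (0.1146)·1.927787 − (0.3904/3.8265)·1.648140 = -0.144476
denominator = 1 − 1.927787 = -0.927787
p = -0.144476 / -0.927787 = 0.1557

p = 0.1557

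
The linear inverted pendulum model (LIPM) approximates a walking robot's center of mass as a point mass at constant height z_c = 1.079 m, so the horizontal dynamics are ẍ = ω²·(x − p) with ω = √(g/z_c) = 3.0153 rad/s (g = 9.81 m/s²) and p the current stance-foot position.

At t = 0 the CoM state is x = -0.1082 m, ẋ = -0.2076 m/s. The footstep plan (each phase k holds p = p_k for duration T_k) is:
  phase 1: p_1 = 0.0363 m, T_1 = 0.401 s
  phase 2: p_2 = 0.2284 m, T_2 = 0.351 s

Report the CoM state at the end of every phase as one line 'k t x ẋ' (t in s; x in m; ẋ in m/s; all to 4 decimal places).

phase 1: p=0.0363, T=0.401, ωT=1.209135, cosh=1.824521, sinh=1.526065; start (x,ẋ)=(-0.108200, -0.207600) → end (x,ẋ)=(-0.332411, -1.043694)
phase 2: p=0.2284, T=0.351, ωT=1.058370, cosh=1.614346, sinh=1.267325; start (x,ẋ)=(-0.332411, -1.043694) → end (x,ẋ)=(-1.115606, -3.827947)

1 0.4010 -0.3324 -1.0437
2 0.7520 -1.1156 -3.8279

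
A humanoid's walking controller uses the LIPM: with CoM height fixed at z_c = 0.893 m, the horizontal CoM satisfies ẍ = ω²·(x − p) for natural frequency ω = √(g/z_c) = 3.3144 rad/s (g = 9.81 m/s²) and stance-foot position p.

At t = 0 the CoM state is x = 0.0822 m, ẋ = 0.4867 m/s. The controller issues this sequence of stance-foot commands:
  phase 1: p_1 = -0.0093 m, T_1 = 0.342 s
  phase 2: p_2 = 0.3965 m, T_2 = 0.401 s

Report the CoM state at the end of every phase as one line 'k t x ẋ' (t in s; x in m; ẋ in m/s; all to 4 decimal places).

phase 1: p=-0.0093, T=0.342, ωT=1.133525, cosh=1.714242, sinh=1.392345; start (x,ẋ)=(0.082200, 0.486700) → end (x,ẋ)=(0.352011, 1.256575)
phase 2: p=0.3965, T=0.401, ωT=1.329074, cosh=2.021134, sinh=1.756412; start (x,ẋ)=(0.352011, 1.256575) → end (x,ẋ)=(0.972482, 2.280714)

1 0.3420 0.3520 1.2566
2 0.7430 0.9725 2.2807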